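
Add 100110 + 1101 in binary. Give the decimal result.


100110 + 1101 = 110011 = 51

51


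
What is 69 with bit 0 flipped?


69 ^ (1 << 0) = 69 ^ 1 = 68

68


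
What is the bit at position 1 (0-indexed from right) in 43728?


0b1010101011010000, position 1 = 0

0


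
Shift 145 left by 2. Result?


0b10010001 << 2 = 0b1001000100 = 580

580


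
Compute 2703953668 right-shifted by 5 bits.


0b10100001001010110000111100000100 >> 5 = 0b101000010010101100001111000 = 84498552

84498552


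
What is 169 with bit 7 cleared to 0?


169 & ~(1 << 7) = 41

41


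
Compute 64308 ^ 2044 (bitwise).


0b1111101100110100 ^ 0b11111111100 = 0b1111110011001000 = 64712

64712


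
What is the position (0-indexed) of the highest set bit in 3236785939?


0b11000000111011010110111100010011. Highest set bit at position 31

31


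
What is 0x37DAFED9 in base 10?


37DAFED9 hex = 937098969 decimal

937098969


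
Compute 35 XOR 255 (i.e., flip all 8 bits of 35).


35 ^ 255 = 220

220


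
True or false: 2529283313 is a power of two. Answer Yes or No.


0b10010110110000011100110011110001. Multiple bits set => No

No


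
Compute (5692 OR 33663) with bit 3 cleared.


Step 1: 5692 | 33663 = 38783
Step 2: 38783 & ~(1 << 3) = 38775

38775


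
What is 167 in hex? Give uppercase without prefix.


167 = A7 hex

A7


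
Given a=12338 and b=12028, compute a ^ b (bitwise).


12338 ^ 12028 = 7886

7886


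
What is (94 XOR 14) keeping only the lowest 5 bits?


Step 1: 94 ^ 14 = 80
Step 2: 80 & 31 = 16

16


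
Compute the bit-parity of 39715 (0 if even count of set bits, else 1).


0b1001101100100011 has 8 ones => parity 0

0


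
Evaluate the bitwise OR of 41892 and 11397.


0b1010001110100100 | 0b10110010000101 = 0b1010111110100101 = 44965

44965


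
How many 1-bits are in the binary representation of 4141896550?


0b11110110111000000101001101100110 has 17 set bits

17


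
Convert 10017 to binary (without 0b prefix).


10017 = 10011100100001 in binary

10011100100001


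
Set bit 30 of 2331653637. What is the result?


2331653637 | (1 << 30) = 2331653637 | 1073741824 = 3405395461

3405395461


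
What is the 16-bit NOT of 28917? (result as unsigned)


~0b111000011110101 = 0b1000111100001010 = 36618 (16-bit unsigned)

36618


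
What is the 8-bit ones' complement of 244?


244 ^ 255 = 11

11


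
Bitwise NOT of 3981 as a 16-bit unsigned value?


~0b111110001101 = 0b1111000001110010 = 61554 (16-bit unsigned)

61554


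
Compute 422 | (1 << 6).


422 | (1 << 6) = 422 | 64 = 486

486


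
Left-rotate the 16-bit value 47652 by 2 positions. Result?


Rotate 0b1011101000100100 left by 2 (16-bit) = 0b1110100010010010 = 59538

59538


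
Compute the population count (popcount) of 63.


0b111111 has 6 set bits

6


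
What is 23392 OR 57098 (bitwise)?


0b101101101100000 | 0b1101111100001010 = 0b1101111101101010 = 57194

57194


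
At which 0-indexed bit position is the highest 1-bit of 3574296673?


0b11010101000010110111000001100001. Highest set bit at position 31

31


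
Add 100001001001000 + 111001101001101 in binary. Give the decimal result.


100001001001000 + 111001101001101 = 1011010110010101 = 46485

46485


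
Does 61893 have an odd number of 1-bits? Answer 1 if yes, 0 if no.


0b1111000111000101 has 9 ones => parity 1

1


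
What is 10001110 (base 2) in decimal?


10001110 in decimal = 142

142


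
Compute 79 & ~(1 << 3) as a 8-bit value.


79 & ~(1 << 3) = 71

71


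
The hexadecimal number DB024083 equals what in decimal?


DB024083 hex = 3674357891 decimal

3674357891


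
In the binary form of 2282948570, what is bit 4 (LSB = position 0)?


0b10001000000100110000011111011010, position 4 = 1

1


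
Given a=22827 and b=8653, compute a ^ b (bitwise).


22827 ^ 8653 = 30950

30950


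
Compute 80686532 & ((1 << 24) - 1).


80686532 & 16777215 = 13577668

13577668


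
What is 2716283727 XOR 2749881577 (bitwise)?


0b10100001111001110011001101001111 ^ 0b10100011111001111101110011101001 = 0b10000000001110111110100110 = 33615782

33615782


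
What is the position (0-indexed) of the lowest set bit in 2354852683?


0b10001100010111000011001101001011. Lowest set bit at position 0

0


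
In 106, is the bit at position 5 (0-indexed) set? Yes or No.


0b1101010, bit 5 = 1. Yes

Yes


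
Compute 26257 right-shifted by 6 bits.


0b110011010010001 >> 6 = 0b110011010 = 410

410


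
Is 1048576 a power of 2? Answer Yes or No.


0b100000000000000000000. Only one bit set => Yes

Yes


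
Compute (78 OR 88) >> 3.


Step 1: 78 | 88 = 94
Step 2: 94 >> 3 = 11

11


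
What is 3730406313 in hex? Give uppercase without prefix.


3730406313 = DE597BA9 hex

DE597BA9


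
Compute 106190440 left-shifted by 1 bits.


0b110010101000101011001101000 << 1 = 0b1100101010001010110011010000 = 212380880

212380880


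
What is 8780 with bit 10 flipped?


8780 ^ (1 << 10) = 8780 ^ 1024 = 9804

9804


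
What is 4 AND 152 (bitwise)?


0b100 & 0b10011000 = 0b0 = 0

0


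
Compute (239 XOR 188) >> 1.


Step 1: 239 ^ 188 = 83
Step 2: 83 >> 1 = 41

41


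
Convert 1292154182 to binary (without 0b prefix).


1292154182 = 1001101000001001011010101000110 in binary

1001101000001001011010101000110


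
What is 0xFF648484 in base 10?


FF648484 hex = 4284777604 decimal

4284777604


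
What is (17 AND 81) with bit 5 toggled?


Step 1: 17 & 81 = 17
Step 2: 17 ^ (1 << 5) = 17 ^ 32 = 49

49


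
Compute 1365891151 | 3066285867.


0b1010001011010011101100001001111 | 0b10110110110000111100111100101011 = 0b11110111111010111101111101101111 = 4159430511

4159430511


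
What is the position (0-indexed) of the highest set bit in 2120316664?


0b1111110011000010111011011111000. Highest set bit at position 30

30


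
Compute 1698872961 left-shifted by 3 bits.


0b1100101010000101011111010000001 << 3 = 0b1100101010000101011111010000001000 = 13590983688

13590983688


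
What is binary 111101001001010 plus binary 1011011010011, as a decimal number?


111101001001010 + 1011011010011 = 1001000100011101 = 37149

37149


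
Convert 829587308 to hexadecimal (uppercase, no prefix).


829587308 = 31727F6C hex

31727F6C


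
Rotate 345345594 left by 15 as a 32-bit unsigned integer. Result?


Rotate 0b10100100101011000111000111010 left by 15 (32-bit) = 0b11000111000111010000101001001010 = 3340569162

3340569162


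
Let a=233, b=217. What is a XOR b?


233 ^ 217 = 48

48


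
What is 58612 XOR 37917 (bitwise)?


0b1110010011110100 ^ 0b1001010000011101 = 0b111000011101001 = 28905

28905


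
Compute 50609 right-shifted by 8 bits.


0b1100010110110001 >> 8 = 0b11000101 = 197

197


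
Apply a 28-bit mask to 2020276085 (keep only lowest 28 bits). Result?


2020276085 & 268435455 = 141227893

141227893


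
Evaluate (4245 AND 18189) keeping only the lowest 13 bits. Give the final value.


Step 1: 4245 & 18189 = 5
Step 2: 5 & 8191 = 5

5


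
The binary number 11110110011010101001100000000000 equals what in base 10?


11110110011010101001100000000000 in decimal = 4134180864

4134180864


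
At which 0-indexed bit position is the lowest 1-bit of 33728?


0b1000001111000000. Lowest set bit at position 6

6


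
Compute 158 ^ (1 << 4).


158 ^ (1 << 4) = 158 ^ 16 = 142

142


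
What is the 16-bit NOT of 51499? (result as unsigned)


~0b1100100100101011 = 0b11011011010100 = 14036 (16-bit unsigned)

14036


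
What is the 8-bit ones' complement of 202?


202 ^ 255 = 53

53


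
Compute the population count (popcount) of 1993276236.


0b1110110110011101111101101001100 has 20 set bits

20


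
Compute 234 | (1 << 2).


234 | (1 << 2) = 234 | 4 = 238

238


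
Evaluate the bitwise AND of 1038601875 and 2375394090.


0b111101111001111100111010010011 & 0b10001101100101011010001100101010 = 0b1101100001011000001000000010 = 226853378

226853378


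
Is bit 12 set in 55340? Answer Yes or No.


0b1101100000101100, bit 12 = 1. Yes

Yes


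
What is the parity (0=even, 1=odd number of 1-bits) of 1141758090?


0b1000100000011011101100010001010 has 12 ones => parity 0

0


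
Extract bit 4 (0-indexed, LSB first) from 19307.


0b100101101101011, position 4 = 0

0


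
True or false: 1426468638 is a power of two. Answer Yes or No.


0b1010101000001100010111100011110. Multiple bits set => No

No


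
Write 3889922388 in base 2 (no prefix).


3889922388 = 11100111110110111000000101010100 in binary

11100111110110111000000101010100


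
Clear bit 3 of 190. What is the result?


190 & ~(1 << 3) = 182

182


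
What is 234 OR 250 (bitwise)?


0b11101010 | 0b11111010 = 0b11111010 = 250

250


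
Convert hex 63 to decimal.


63 hex = 99 decimal

99


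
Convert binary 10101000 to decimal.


10101000 in decimal = 168

168


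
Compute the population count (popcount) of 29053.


0b111000101111101 has 10 set bits

10


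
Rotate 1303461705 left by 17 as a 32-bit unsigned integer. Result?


Rotate 0b1001101101100010011111101001001 left by 17 (32-bit) = 0b1111110100100101001101101100010 = 2123537250

2123537250


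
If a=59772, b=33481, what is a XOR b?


59772 ^ 33481 = 27573

27573


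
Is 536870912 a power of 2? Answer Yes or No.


0b100000000000000000000000000000. Only one bit set => Yes

Yes


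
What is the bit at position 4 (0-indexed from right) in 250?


0b11111010, position 4 = 1

1


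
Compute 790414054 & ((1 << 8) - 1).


790414054 & 255 = 230

230


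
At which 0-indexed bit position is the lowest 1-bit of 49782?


0b1100001001110110. Lowest set bit at position 1

1


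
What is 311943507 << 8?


0b10010100101111110000101010011 << 8 = 0b1001010010111111000010101001100000000 = 79857537792

79857537792


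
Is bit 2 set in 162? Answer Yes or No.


0b10100010, bit 2 = 0. No

No


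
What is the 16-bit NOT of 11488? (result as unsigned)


~0b10110011100000 = 0b1101001100011111 = 54047 (16-bit unsigned)

54047


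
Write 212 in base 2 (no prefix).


212 = 11010100 in binary

11010100


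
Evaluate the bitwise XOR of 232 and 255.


0b11101000 ^ 0b11111111 = 0b10111 = 23

23


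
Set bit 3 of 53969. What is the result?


53969 | (1 << 3) = 53969 | 8 = 53977

53977


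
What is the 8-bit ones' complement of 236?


236 ^ 255 = 19

19


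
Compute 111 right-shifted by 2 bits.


0b1101111 >> 2 = 0b11011 = 27

27


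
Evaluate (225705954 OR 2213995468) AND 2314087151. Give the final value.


Step 1: 225705954 | 2213995468 = 2415394798
Step 2: 2415394798 & 2314087151 = 2313562862

2313562862


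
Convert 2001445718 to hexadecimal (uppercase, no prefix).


2001445718 = 774BA356 hex

774BA356


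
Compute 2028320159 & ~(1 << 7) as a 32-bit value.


2028320159 & ~(1 << 7) = 2028320031

2028320031


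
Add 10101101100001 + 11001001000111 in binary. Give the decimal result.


10101101100001 + 11001001000111 = 101110110101000 = 23976

23976


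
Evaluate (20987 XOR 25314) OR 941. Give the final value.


Step 1: 20987 ^ 25314 = 13081
Step 2: 13081 | 941 = 13245

13245


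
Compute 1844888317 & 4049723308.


0b1101101111101101100001011111101 & 0b11110001011000011101111110101100 = 0b1100001011000001100001010101100 = 1633731244

1633731244


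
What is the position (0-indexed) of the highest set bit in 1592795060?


0b1011110111100000001111110110100. Highest set bit at position 30

30


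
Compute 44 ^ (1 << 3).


44 ^ (1 << 3) = 44 ^ 8 = 36

36


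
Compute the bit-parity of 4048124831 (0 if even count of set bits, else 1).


0b11110001010010010111101110011111 has 20 ones => parity 0

0


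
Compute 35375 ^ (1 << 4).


35375 ^ (1 << 4) = 35375 ^ 16 = 35391

35391


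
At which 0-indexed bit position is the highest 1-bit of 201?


0b11001001. Highest set bit at position 7

7


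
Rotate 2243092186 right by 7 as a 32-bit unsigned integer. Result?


Rotate 0b10000101101100101101111011011010 right by 7 (32-bit) = 0b10110101000010110110010110111101 = 3037423037

3037423037


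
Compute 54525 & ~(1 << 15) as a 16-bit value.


54525 & ~(1 << 15) = 21757

21757


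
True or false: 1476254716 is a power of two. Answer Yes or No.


0b1010111111111011101101111111100. Multiple bits set => No

No


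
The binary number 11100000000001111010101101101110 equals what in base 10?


11100000000001111010101101101110 in decimal = 3758599022

3758599022


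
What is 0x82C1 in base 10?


82C1 hex = 33473 decimal

33473


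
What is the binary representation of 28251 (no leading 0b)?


28251 = 110111001011011 in binary

110111001011011


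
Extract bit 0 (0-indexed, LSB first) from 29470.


0b111001100011110, position 0 = 0

0


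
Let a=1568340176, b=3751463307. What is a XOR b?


1568340176 ^ 3751463307 = 2195730779

2195730779


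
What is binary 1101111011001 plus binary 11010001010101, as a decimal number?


1101111011001 + 11010001010101 = 101000000101110 = 20526

20526


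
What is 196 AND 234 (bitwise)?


0b11000100 & 0b11101010 = 0b11000000 = 192

192


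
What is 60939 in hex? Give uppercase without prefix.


60939 = EE0B hex

EE0B


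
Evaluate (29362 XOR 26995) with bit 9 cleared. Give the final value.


Step 1: 29362 ^ 26995 = 7105
Step 2: 7105 & ~(1 << 9) = 6593

6593


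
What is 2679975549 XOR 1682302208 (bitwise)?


0b10011111101111010010111001111101 ^ 0b1100100010001011110010100000000 = 0b11111011111110001100101101111101 = 4227386237

4227386237


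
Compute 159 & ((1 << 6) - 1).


159 & 63 = 31

31


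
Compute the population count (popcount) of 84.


0b1010100 has 3 set bits

3


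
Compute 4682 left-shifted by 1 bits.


0b1001001001010 << 1 = 0b10010010010100 = 9364

9364


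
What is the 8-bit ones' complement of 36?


36 ^ 255 = 219

219


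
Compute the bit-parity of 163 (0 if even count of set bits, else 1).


0b10100011 has 4 ones => parity 0

0


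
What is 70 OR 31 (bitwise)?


0b1000110 | 0b11111 = 0b1011111 = 95

95


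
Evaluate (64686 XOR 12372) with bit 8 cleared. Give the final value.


Step 1: 64686 ^ 12372 = 52474
Step 2: 52474 & ~(1 << 8) = 52474

52474


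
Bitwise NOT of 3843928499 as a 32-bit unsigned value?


~0b11100101000111011011000110110011 = 0b11010111000100100111001001100 = 451038796 (32-bit unsigned)

451038796


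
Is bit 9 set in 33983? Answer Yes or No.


0b1000010010111111, bit 9 = 0. No

No


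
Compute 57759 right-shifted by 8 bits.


0b1110000110011111 >> 8 = 0b11100001 = 225

225


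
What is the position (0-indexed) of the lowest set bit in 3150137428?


0b10111011110000110100100001010100. Lowest set bit at position 2

2


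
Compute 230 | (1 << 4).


230 | (1 << 4) = 230 | 16 = 246

246


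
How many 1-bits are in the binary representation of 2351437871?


0b10001100001010000001100000101111 has 12 set bits

12


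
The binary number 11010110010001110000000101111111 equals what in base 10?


11010110010001110000000101111111 in decimal = 3594977663

3594977663


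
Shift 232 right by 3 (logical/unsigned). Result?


0b11101000 >> 3 = 0b11101 = 29

29


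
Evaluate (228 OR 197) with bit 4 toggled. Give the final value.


Step 1: 228 | 197 = 229
Step 2: 229 ^ (1 << 4) = 229 ^ 16 = 245

245


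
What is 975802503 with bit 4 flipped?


975802503 ^ (1 << 4) = 975802503 ^ 16 = 975802519

975802519


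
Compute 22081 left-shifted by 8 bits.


0b101011001000001 << 8 = 0b10101100100000100000000 = 5652736

5652736


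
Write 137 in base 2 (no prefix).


137 = 10001001 in binary

10001001


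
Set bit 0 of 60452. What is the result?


60452 | (1 << 0) = 60452 | 1 = 60453

60453


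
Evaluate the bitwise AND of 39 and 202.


0b100111 & 0b11001010 = 0b10 = 2

2


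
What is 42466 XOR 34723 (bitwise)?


0b1010010111100010 ^ 0b1000011110100011 = 0b10001001000001 = 8769

8769


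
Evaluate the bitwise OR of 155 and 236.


0b10011011 | 0b11101100 = 0b11111111 = 255

255


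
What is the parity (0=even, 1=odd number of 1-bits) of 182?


0b10110110 has 5 ones => parity 1

1


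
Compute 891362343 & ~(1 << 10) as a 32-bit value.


891362343 & ~(1 << 10) = 891361319

891361319


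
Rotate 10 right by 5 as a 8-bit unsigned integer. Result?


Rotate 0b1010 right by 5 (8-bit) = 0b1010000 = 80

80


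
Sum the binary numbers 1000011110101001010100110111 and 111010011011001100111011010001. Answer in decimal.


1000011110101001010100110111 + 111010011011001100111011010001 = 1000010111001110110010000001000 = 1122460680

1122460680


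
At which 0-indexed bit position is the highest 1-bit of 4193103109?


0b11111001111011011010110100000101. Highest set bit at position 31

31


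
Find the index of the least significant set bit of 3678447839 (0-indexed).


0b11011011010000001010100011011111. Lowest set bit at position 0

0


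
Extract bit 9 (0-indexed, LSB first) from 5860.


0b1011011100100, position 9 = 1

1


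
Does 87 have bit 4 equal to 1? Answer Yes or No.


0b1010111, bit 4 = 1. Yes

Yes


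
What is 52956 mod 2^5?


52956 & 31 = 28

28


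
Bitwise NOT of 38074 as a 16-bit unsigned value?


~0b1001010010111010 = 0b110101101000101 = 27461 (16-bit unsigned)

27461


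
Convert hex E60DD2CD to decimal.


E60DD2CD hex = 3859665613 decimal

3859665613


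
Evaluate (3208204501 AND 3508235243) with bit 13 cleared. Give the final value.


Step 1: 3208204501 & 3508235243 = 2434351297
Step 2: 2434351297 & ~(1 << 13) = 2434351297

2434351297


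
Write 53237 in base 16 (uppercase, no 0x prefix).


53237 = CFF5 hex

CFF5


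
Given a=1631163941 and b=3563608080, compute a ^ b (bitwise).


1631163941 ^ 3563608080 = 3042037301

3042037301


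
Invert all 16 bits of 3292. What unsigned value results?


3292 ^ 65535 = 62243

62243


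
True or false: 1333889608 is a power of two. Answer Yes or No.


0b1001111100000011000101001001000. Multiple bits set => No

No


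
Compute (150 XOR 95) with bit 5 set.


Step 1: 150 ^ 95 = 201
Step 2: 201 | (1 << 5) = 201 | 32 = 233

233


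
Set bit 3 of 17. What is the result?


17 | (1 << 3) = 17 | 8 = 25

25


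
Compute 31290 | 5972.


0b111101000111010 | 0b1011101010100 = 0b111111101111110 = 32638

32638


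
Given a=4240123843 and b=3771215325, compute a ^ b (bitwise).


4240123843 ^ 3771215325 = 477301278

477301278


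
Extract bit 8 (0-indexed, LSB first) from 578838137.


0b100010100000000101111001111001, position 8 = 0

0


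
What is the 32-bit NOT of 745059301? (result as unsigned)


~0b101100011010001011001111100101 = 0b11010011100101110100110000011010 = 3549907994 (32-bit unsigned)

3549907994


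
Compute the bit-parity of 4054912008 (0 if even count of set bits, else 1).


0b11110001101100010000110000001000 has 12 ones => parity 0

0


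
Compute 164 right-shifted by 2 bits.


0b10100100 >> 2 = 0b101001 = 41

41


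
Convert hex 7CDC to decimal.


7CDC hex = 31964 decimal

31964


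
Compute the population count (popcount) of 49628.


0b1100000111011100 has 8 set bits

8


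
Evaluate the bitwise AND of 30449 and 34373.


0b111011011110001 & 0b1000011001000101 = 0b11001000001 = 1601

1601


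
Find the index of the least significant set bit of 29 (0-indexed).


0b11101. Lowest set bit at position 0

0


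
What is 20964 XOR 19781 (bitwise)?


0b101000111100100 ^ 0b100110101000101 = 0b1110010100001 = 7329

7329


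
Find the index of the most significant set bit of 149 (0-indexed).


0b10010101. Highest set bit at position 7

7


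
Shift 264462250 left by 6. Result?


0b1111110000110101111110101010 << 6 = 0b1111110000110101111110101010000000 = 16925584000

16925584000


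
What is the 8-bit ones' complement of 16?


16 ^ 255 = 239

239


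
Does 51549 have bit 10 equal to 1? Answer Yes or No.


0b1100100101011101, bit 10 = 0. No

No


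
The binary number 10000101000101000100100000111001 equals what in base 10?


10000101000101000100100000111001 in decimal = 2232698937

2232698937


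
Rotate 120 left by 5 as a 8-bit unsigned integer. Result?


Rotate 0b1111000 left by 5 (8-bit) = 0b1111 = 15

15


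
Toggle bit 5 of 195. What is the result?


195 ^ (1 << 5) = 195 ^ 32 = 227

227


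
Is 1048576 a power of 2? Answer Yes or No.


0b100000000000000000000. Only one bit set => Yes

Yes


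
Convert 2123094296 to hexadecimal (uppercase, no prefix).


2123094296 = 7E8BD918 hex

7E8BD918


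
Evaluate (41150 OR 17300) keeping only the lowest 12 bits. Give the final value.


Step 1: 41150 | 17300 = 58302
Step 2: 58302 & 4095 = 958

958


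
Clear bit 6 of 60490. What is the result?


60490 & ~(1 << 6) = 60426

60426


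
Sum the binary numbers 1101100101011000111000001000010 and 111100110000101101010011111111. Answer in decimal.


1101100101011000111000001000010 + 111100110000101101010011111111 = 10101001011011110100010101000001 = 2842641729

2842641729


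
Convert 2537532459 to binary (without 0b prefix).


2537532459 = 10010111001111111010110000101011 in binary

10010111001111111010110000101011


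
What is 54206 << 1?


0b1101001110111110 << 1 = 0b11010011101111100 = 108412

108412


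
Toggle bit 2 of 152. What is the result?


152 ^ (1 << 2) = 152 ^ 4 = 156

156


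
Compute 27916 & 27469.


0b110110100001100 & 0b110101101001101 = 0b110100100001100 = 26892

26892


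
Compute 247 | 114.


0b11110111 | 0b1110010 = 0b11110111 = 247

247


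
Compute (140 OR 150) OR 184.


Step 1: 140 | 150 = 158
Step 2: 158 | 184 = 190

190


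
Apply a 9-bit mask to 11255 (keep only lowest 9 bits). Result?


11255 & 511 = 503

503


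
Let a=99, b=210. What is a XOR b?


99 ^ 210 = 177

177


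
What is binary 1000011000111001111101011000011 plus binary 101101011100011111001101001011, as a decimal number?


1000011000111001111101011000011 + 101101011100011111001101001011 = 1110000100011101110111000001110 = 1888415246

1888415246


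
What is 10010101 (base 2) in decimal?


10010101 in decimal = 149

149


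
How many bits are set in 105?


0b1101001 has 4 set bits

4


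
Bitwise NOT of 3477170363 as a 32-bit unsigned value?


~0b11001111010000010110100010111011 = 0b110000101111101001011101000100 = 817796932 (32-bit unsigned)

817796932


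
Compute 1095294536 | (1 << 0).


1095294536 | (1 << 0) = 1095294536 | 1 = 1095294537

1095294537


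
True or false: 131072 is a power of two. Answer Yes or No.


0b100000000000000000. Only one bit set => Yes

Yes


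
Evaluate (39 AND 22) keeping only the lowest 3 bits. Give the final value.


Step 1: 39 & 22 = 6
Step 2: 6 & 7 = 6

6


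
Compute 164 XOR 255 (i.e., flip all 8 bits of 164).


164 ^ 255 = 91

91


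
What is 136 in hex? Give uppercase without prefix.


136 = 88 hex

88


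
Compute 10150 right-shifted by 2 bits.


0b10011110100110 >> 2 = 0b100111101001 = 2537

2537


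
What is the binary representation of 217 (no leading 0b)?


217 = 11011001 in binary

11011001


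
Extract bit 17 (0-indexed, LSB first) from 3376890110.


0b11001001010001110100000011111110, position 17 = 1

1


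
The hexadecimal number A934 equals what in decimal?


A934 hex = 43316 decimal

43316


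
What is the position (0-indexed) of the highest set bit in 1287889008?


0b1001100110000111010000001110000. Highest set bit at position 30

30


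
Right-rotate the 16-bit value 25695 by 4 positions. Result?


Rotate 0b110010001011111 right by 4 (16-bit) = 0b1111011001000101 = 63045

63045


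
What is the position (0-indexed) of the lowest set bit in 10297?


0b10100000111001. Lowest set bit at position 0

0


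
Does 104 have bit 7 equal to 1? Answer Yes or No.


0b1101000, bit 7 = 0. No

No


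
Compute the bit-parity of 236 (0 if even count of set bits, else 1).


0b11101100 has 5 ones => parity 1

1


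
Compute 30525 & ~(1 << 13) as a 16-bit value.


30525 & ~(1 << 13) = 22333

22333


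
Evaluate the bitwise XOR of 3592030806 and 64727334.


0b11010110000110100000101001010110 ^ 0b11110110111010100100100110 = 0b11010101110000011010001101110000 = 3586237296

3586237296


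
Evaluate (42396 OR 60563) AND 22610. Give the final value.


Step 1: 42396 | 60563 = 60831
Step 2: 60831 & 22610 = 18450

18450


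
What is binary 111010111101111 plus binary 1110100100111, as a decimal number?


111010111101111 + 1110100100111 = 1001001100010110 = 37654

37654


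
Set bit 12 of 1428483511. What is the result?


1428483511 | (1 << 12) = 1428483511 | 4096 = 1428487607

1428487607


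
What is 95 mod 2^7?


95 & 127 = 95

95


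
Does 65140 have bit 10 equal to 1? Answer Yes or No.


0b1111111001110100, bit 10 = 1. Yes

Yes


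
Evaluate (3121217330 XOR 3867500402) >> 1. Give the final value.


Step 1: 3121217330 ^ 3867500402 = 1552719936
Step 2: 1552719936 >> 1 = 776359968

776359968


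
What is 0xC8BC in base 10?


C8BC hex = 51388 decimal

51388


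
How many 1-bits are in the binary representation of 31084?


0b111100101101100 has 9 set bits

9


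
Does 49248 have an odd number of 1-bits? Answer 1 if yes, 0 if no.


0b1100000001100000 has 4 ones => parity 0

0


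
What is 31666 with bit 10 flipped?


31666 ^ (1 << 10) = 31666 ^ 1024 = 32690

32690


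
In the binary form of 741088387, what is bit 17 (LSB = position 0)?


0b101100001011000001110010000011, position 17 = 0

0


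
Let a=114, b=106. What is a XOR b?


114 ^ 106 = 24

24


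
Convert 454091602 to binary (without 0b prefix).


454091602 = 11011000100001110001101010010 in binary

11011000100001110001101010010


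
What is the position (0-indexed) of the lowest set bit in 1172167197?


0b1000101110111011101101000011101. Lowest set bit at position 0

0


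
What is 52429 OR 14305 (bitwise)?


0b1100110011001101 | 0b11011111100001 = 0b1111111111101101 = 65517

65517


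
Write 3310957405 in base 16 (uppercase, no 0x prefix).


3310957405 = C559335D hex

C559335D


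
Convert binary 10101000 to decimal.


10101000 in decimal = 168

168


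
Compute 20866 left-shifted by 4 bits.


0b101000110000010 << 4 = 0b1010001100000100000 = 333856

333856


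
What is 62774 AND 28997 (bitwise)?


0b1111010100110110 & 0b111000101000101 = 0b111000100000100 = 28932

28932


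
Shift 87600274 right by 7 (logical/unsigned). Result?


0b101001110001010110010010010 >> 7 = 0b10100111000101011001 = 684377

684377


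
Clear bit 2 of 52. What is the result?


52 & ~(1 << 2) = 48

48


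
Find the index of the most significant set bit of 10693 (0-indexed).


0b10100111000101. Highest set bit at position 13

13


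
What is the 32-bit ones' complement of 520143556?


520143556 ^ 4294967295 = 3774823739

3774823739


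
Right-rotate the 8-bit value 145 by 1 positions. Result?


Rotate 0b10010001 right by 1 (8-bit) = 0b11001000 = 200

200


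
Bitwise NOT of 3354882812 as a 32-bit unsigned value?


~0b11000111111101110111001011111100 = 0b111000000010001000110100000011 = 940084483 (32-bit unsigned)

940084483


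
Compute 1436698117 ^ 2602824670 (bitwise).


0b1010101101000100100011000000101 ^ 0b10011011001000111111001111011110 = 0b11001110100000011011010111011011 = 3464607195

3464607195


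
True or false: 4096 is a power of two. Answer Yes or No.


0b1000000000000. Only one bit set => Yes

Yes


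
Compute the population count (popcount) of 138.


0b10001010 has 3 set bits

3


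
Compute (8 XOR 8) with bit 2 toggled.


Step 1: 8 ^ 8 = 0
Step 2: 0 ^ (1 << 2) = 0 ^ 4 = 4

4


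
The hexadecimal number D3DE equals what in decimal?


D3DE hex = 54238 decimal

54238


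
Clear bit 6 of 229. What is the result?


229 & ~(1 << 6) = 165

165


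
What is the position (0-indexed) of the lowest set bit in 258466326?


0b1111011001111110001000010110. Lowest set bit at position 1

1


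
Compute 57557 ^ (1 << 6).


57557 ^ (1 << 6) = 57557 ^ 64 = 57493

57493


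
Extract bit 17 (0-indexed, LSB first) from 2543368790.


0b10010111100110001011101001010110, position 17 = 0

0


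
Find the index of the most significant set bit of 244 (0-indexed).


0b11110100. Highest set bit at position 7

7


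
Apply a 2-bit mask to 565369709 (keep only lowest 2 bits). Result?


565369709 & 3 = 1

1


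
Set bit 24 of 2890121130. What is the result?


2890121130 | (1 << 24) = 2890121130 | 16777216 = 2906898346

2906898346


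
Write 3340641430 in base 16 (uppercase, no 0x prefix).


3340641430 = C71E2496 hex

C71E2496


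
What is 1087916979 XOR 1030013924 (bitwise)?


0b1000000110110000100101110110011 ^ 0b111101011001001100001111100100 = 0b1111101101111001000100001010111 = 2109507671

2109507671


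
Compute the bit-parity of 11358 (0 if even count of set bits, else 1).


0b10110001011110 has 8 ones => parity 0

0


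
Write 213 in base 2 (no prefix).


213 = 11010101 in binary

11010101


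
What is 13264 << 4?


0b11001111010000 << 4 = 0b110011110100000000 = 212224

212224


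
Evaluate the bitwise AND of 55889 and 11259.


0b1101101001010001 & 0b10101111111011 = 0b101001010001 = 2641

2641


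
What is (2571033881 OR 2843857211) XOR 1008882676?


Step 1: 2571033881 | 2843857211 = 3116358971
Step 2: 3116358971 ^ 1008882676 = 2241695439

2241695439


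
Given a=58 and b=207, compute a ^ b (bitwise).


58 ^ 207 = 245

245


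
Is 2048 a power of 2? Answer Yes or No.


0b100000000000. Only one bit set => Yes

Yes


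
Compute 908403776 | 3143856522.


0b110110001001010010010001000000 | 0b10111011011000110111000110001010 = 0b10111111011001110111010111001010 = 3211228618

3211228618


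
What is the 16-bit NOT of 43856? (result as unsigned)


~0b1010101101010000 = 0b101010010101111 = 21679 (16-bit unsigned)

21679


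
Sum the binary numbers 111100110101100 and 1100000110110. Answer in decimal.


111100110101100 + 1100000110110 = 1001000111100010 = 37346

37346


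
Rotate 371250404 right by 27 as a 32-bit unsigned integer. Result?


Rotate 0b10110001000001101010011100100 right by 27 (32-bit) = 0b11000100000110101001110010000010 = 3290078338

3290078338


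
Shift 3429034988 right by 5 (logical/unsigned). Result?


0b11001100011000101110101111101100 >> 5 = 0b110011000110001011101011111 = 107157343

107157343


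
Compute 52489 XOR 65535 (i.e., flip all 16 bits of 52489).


52489 ^ 65535 = 13046

13046


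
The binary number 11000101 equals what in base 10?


11000101 in decimal = 197

197


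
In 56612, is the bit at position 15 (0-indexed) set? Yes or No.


0b1101110100100100, bit 15 = 1. Yes

Yes


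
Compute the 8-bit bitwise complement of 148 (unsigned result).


~0b10010100 = 0b1101011 = 107 (8-bit unsigned)

107


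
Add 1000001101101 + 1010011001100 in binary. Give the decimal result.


1000001101101 + 1010011001100 = 10010100111001 = 9529

9529


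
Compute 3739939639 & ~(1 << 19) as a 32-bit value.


3739939639 & ~(1 << 19) = 3739415351

3739415351


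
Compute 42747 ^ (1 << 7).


42747 ^ (1 << 7) = 42747 ^ 128 = 42619

42619


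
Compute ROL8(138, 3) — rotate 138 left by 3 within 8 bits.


Rotate 0b10001010 left by 3 (8-bit) = 0b1010100 = 84

84


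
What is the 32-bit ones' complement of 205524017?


205524017 ^ 4294967295 = 4089443278

4089443278


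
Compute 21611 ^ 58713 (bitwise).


0b101010001101011 ^ 0b1110010101011001 = 0b1011000100110010 = 45362

45362


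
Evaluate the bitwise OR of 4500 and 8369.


0b1000110010100 | 0b10000010110001 = 0b11000110110101 = 12725

12725


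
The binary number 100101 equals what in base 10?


100101 in decimal = 37

37


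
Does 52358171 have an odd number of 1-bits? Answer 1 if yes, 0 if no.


0b11000111101110110000011011 has 15 ones => parity 1

1


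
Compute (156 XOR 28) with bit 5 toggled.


Step 1: 156 ^ 28 = 128
Step 2: 128 ^ (1 << 5) = 128 ^ 32 = 160

160


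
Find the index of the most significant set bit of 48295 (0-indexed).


0b1011110010100111. Highest set bit at position 15

15


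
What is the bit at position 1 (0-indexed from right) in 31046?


0b111100101000110, position 1 = 1

1


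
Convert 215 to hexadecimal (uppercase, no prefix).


215 = D7 hex

D7


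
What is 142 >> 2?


0b10001110 >> 2 = 0b100011 = 35

35


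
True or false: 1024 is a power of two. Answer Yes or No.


0b10000000000. Only one bit set => Yes

Yes


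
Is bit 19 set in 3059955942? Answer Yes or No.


0b10110110011000110011100011100110, bit 19 = 0. No

No


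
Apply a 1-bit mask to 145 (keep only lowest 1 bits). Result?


145 & 1 = 1

1


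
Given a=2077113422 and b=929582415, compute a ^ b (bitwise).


2077113422 ^ 929582415 = 1285976321

1285976321


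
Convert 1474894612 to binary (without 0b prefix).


1474894612 = 1010111111010010001101100010100 in binary

1010111111010010001101100010100


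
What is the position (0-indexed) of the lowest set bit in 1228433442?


0b1001001001110000110100000100010. Lowest set bit at position 1

1


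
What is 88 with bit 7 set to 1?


88 | (1 << 7) = 88 | 128 = 216

216


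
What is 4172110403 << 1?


0b11111000101011010101101001000011 << 1 = 0b111110001010110101011010010000110 = 8344220806

8344220806


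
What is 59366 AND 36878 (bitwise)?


0b1110011111100110 & 0b1001000000001110 = 0b1000000000000110 = 32774

32774


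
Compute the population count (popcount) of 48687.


0b1011111000101111 has 11 set bits

11


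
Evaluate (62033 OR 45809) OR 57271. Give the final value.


Step 1: 62033 | 45809 = 62193
Step 2: 62193 | 57271 = 65527

65527


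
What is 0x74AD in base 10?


74AD hex = 29869 decimal

29869


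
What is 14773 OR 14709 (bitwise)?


0b11100110110101 | 0b11100101110101 = 0b11100111110101 = 14837

14837


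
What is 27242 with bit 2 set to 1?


27242 | (1 << 2) = 27242 | 4 = 27246

27246


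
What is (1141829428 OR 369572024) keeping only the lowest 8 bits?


Step 1: 1141829428 | 369572024 = 1443889084
Step 2: 1443889084 & 255 = 188

188


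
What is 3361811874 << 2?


0b11001000011000010010110110100010 << 2 = 0b1100100001100001001011011010001000 = 13447247496

13447247496


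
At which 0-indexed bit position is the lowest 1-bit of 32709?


0b111111111000101. Lowest set bit at position 0

0


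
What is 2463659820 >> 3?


0b10010010110110000111011100101100 >> 3 = 0b10010010110110000111011100101 = 307957477

307957477


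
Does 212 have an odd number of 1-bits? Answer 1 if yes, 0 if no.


0b11010100 has 4 ones => parity 0

0


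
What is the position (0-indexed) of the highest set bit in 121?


0b1111001. Highest set bit at position 6

6


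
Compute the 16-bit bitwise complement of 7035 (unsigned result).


~0b1101101111011 = 0b1110010010000100 = 58500 (16-bit unsigned)

58500


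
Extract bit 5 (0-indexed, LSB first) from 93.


0b1011101, position 5 = 0

0


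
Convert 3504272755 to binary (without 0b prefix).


3504272755 = 11010000110111101111010101110011 in binary

11010000110111101111010101110011


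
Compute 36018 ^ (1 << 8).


36018 ^ (1 << 8) = 36018 ^ 256 = 36274

36274


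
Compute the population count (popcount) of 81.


0b1010001 has 3 set bits

3


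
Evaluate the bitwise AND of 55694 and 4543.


0b1101100110001110 & 0b1000110111111 = 0b1000110001110 = 4494

4494


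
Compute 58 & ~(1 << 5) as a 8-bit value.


58 & ~(1 << 5) = 26

26


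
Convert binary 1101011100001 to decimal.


1101011100001 in decimal = 6881

6881


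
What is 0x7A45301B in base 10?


7A45301B hex = 2051354651 decimal

2051354651


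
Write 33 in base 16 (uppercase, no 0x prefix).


33 = 21 hex

21


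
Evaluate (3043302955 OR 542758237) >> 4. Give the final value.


Step 1: 3043302955 | 542758237 = 3044925311
Step 2: 3044925311 >> 4 = 190307831

190307831


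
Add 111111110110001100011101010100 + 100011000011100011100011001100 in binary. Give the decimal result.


111111110110001100011101010100 + 100011000011100011100011001100 = 1100010111001110000000000100000 = 1659306016

1659306016


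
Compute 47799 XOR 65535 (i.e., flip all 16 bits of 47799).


47799 ^ 65535 = 17736

17736


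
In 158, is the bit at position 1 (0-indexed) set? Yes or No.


0b10011110, bit 1 = 1. Yes

Yes


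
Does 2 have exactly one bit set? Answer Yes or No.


0b10. Only one bit set => Yes

Yes


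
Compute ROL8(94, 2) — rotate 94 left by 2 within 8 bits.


Rotate 0b1011110 left by 2 (8-bit) = 0b1111001 = 121

121


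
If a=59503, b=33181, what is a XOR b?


59503 ^ 33181 = 27122

27122


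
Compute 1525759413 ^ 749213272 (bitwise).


0b1011010111100010011110110110101 ^ 0b101100101010000001011001011000 = 0b1110110010110010010101111101101 = 1985555437

1985555437


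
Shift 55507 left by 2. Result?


0b1101100011010011 << 2 = 0b110110001101001100 = 222028

222028


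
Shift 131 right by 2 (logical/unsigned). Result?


0b10000011 >> 2 = 0b100000 = 32

32


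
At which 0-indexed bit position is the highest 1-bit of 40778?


0b1001111101001010. Highest set bit at position 15

15


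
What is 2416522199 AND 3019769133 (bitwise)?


0b10010000000010010011001111010111 & 0b10110011111111100000010100101101 = 0b10010000000010000000000100000101 = 2416443653

2416443653


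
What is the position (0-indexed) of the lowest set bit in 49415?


0b1100000100000111. Lowest set bit at position 0

0


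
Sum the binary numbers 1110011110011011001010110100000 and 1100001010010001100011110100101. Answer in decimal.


1110011110011011001010110100000 + 1100001010010001100011110100101 = 11010101000101100101110101000101 = 3575012677

3575012677


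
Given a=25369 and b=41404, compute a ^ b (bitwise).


25369 ^ 41404 = 49829

49829


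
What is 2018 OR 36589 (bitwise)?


0b11111100010 | 0b1000111011101101 = 0b1000111111101111 = 36847

36847


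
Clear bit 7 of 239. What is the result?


239 & ~(1 << 7) = 111

111


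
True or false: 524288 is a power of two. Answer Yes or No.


0b10000000000000000000. Only one bit set => Yes

Yes
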